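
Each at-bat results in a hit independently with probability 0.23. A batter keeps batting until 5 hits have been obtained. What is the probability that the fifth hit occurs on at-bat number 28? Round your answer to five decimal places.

0.02768

Y = trial on which the fifth success occurs; negative binomial, r=5, p=0.23.
P(Y=28) = C(27,4) · p^5 · (1−p)^23
= 17550 · 0.00064363 · 0.0024507 = 0.0276824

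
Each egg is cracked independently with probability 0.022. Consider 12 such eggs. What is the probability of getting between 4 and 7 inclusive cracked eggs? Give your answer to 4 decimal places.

0.0001

X ~ Binomial(12, 0.022); P(4 ≤ X ≤ 7) = Σ C(12,k) p^k (1−p)^(12−k) over k:
  k=4: C(12,4)·0.022^4·0.978^8 = 0.000097
  k=5: C(12,5)·0.022^5·0.978^7 = 0.000003
  k=6: C(12,6)·0.022^6·0.978^6 = 0.000000
  k=7: C(12,7)·0.022^7·0.978^5 = 0.000000
Total = 0.000101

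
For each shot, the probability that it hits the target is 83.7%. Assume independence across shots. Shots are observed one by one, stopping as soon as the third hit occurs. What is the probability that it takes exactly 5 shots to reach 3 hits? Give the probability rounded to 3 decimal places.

0.093

Y = trial on which the third success occurs; negative binomial, r=3, p=0.837.
P(Y=5) = C(4,2) · p^3 · (1−p)^2
= 6 · 0.58638 · 0.026569 = 0.09348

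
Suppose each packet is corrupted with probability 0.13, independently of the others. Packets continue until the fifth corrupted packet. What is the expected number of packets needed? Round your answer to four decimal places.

38.4615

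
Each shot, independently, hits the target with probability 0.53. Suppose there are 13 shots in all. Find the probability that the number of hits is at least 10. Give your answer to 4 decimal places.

X ~ Binomial(13, 0.53); P(X ≥ 10) = Σ C(13,k) p^k (1−p)^(13−k) over k:
  k=10: C(13,10)·0.53^10·0.47^3 = 0.051930
  k=11: C(13,11)·0.53^11·0.47^2 = 0.015971
  k=12: C(13,12)·0.53^12·0.47^1 = 0.003002
  k=13: C(13,13)·0.53^13·0.47^0 = 0.000260
Total = 0.071163

0.0712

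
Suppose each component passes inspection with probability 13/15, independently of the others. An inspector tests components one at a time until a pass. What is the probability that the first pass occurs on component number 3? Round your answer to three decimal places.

Geometric (trials to first success), p = 0.866667.
P(Y = 3) = (1−p)^2 · p = 0.017778 · 0.866667 = 0.01541

0.015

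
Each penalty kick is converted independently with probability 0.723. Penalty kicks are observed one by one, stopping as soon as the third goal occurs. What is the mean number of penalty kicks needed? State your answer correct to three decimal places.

4.149

Y = total penalty kicks until the third success; negative binomial with r=3, p=0.723.
E[Y] = r / p = 3 / 0.723 = 4.14938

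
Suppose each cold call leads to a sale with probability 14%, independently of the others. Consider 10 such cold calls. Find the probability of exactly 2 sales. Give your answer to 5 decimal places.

0.26391

X ~ Binomial(n=10, p=0.14).
P(X=2) = C(10,2) · p^2 · (1−p)^8
= 45 · 0.0196 · 0.29922 = 0.2639102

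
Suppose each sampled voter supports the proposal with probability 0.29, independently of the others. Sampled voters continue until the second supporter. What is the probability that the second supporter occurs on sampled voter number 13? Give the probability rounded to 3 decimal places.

0.023

Y = trial on which the second success occurs; negative binomial, r=2, p=0.29.
P(Y=13) = C(12,1) · p^2 · (1−p)^11
= 12 · 0.0841 · 0.023112 = 0.02332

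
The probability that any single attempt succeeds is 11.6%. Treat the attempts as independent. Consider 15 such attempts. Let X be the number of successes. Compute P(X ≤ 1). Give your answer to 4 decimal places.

0.4670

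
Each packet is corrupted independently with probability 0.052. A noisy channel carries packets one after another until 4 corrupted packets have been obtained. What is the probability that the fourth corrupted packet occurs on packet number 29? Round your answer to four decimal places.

Y = trial on which the fourth success occurs; negative binomial, r=4, p=0.052.
P(Y=29) = C(28,3) · p^4 · (1−p)^25
= 3276 · 7.3116e-06 · 0.26315 = 0.006303

0.0063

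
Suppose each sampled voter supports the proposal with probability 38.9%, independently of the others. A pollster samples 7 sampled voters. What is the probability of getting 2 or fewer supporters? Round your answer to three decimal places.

X ~ Binomial(7, 0.389); P(X ≤ 2) = Σ C(7,k) p^k (1−p)^(7−k) over k:
  k=0: C(7,0)·0.389^0·0.611^7 = 0.03179
  k=1: C(7,1)·0.389^1·0.611^6 = 0.14168
  k=2: C(7,2)·0.389^2·0.611^5 = 0.27060
Total = 0.44406

0.444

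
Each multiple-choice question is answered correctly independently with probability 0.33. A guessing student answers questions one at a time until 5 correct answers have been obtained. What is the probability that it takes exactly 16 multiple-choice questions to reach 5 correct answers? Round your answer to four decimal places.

0.0652

Y = trial on which the fifth success occurs; negative binomial, r=5, p=0.33.
P(Y=16) = C(15,4) · p^5 · (1−p)^11
= 1365 · 0.0039135 · 0.012213 = 0.065242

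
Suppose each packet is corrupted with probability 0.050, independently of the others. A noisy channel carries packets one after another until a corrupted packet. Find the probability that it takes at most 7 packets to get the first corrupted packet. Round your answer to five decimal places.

0.30166

Y = number of packets to the first success; geometric, p = 0.05.
P(Y ≤ 7) = 1 − (1−p)^7 = 1 − 0.6983373 = 0.3016627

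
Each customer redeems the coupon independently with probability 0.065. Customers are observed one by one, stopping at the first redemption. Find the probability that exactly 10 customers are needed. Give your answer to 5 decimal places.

0.03550

Geometric (trials to first success), p = 0.065.
P(Y = 10) = (1−p)^9 · p = 0.54614 · 0.065 = 0.0354991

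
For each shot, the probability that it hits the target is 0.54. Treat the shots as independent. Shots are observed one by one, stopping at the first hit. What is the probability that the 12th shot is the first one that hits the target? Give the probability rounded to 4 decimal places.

Geometric (trials to first success), p = 0.54.
P(Y = 12) = (1−p)^11 · p = 0.00019514 · 0.54 = 0.000105

0.0001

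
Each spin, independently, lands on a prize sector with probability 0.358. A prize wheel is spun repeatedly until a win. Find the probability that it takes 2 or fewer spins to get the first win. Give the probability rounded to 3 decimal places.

0.588

Y = number of spins to the first success; geometric, p = 0.358.
P(Y ≤ 2) = 1 − (1−p)^2 = 1 − 0.41216 = 0.58784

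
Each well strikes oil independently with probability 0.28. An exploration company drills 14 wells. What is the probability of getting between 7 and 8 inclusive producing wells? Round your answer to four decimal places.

X ~ Binomial(14, 0.28); P(7 ≤ X ≤ 8) = Σ C(14,k) p^k (1−p)^(14−k) over k:
  k=7: C(14,7)·0.28^7·0.72^7 = 0.046449
  k=8: C(14,8)·0.28^8·0.72^6 = 0.015806
Total = 0.062255

0.0623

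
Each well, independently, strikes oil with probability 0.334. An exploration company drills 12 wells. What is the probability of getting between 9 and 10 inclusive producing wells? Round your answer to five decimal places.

0.00387

X ~ Binomial(12, 0.334); P(9 ≤ X ≤ 10) = Σ C(12,k) p^k (1−p)^(12−k) over k:
  k=9: C(12,9)·0.334^9·0.666^3 = 0.0033617
  k=10: C(12,10)·0.334^10·0.666^2 = 0.0005058
Total = 0.0038675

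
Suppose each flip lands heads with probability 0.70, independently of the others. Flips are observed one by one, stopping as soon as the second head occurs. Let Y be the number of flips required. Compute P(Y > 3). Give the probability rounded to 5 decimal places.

0.21600

Needing more than 3 flips ⇔ fewer than 2 successes in the first 3. With X ~ Binomial(3, 0.70), P(Y > 3) = P(X ≤ 1).
  k=0: C(3,0)·0.70^0·0.30^3 = 0.0270000
  k=1: C(3,1)·0.70^1·0.30^2 = 0.1890000
P(X ≤ 1) = 0.2160000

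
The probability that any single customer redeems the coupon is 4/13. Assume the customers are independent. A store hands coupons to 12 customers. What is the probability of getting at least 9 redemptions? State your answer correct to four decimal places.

X ~ Binomial(12, 0.307692); P(X ≥ 9) = Σ C(12,k) p^k (1−p)^(12−k) over k:
  k=9: C(12,9)·0.307692^9·0.692308^3 = 0.001805
  k=10: C(12,10)·0.307692^10·0.692308^2 = 0.000241
  k=11: C(12,11)·0.307692^11·0.692308^1 = 0.000019
  k=12: C(12,12)·0.307692^12·0.692308^0 = 0.000001
Total = 0.002065

0.0021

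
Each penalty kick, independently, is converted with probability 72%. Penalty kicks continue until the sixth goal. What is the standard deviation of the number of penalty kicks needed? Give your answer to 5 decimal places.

Y = total penalty kicks until the sixth success; negative binomial with r=6, p=0.72.
SD(Y) = √[r(1−p)/p²] = √(3.2407407) = 1.8002057

1.80021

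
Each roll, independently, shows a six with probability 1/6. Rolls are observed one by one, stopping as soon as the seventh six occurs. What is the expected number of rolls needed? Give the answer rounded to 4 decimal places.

42.0000

Y = total rolls until the seventh success; negative binomial with r=7, p=0.166667.
E[Y] = r / p = 7 / 0.166667 = 42.000000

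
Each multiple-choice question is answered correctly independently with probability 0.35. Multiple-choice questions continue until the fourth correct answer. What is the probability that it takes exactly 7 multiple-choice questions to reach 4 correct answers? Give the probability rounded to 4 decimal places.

Y = trial on which the fourth success occurs; negative binomial, r=4, p=0.35.
P(Y=7) = C(6,3) · p^4 · (1−p)^3
= 20 · 0.015006 · 0.27463 = 0.082422

0.0824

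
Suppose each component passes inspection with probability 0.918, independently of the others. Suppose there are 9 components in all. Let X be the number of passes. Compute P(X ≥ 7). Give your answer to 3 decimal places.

X ~ Binomial(9, 0.918); P(X ≥ 7) = Σ C(9,k) p^k (1−p)^(9−k) over k:
  k=7: C(9,7)·0.918^7·0.082^2 = 0.13299
  k=8: C(9,8)·0.918^8·0.082^1 = 0.37222
  k=9: C(9,9)·0.918^9·0.082^0 = 0.46300
Total = 0.96821

0.968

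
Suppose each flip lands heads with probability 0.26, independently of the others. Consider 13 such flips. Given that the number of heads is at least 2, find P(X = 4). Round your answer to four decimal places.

X ~ Binomial(13, 0.26). Want P(X=4 | X≥2) = P(X=4) / P(X≥2).
P(X=4) = C(13,4)·0.26^4·0.74^9 = 0.217413
P(X≥2) = 1 − 0.019953 − 0.091138 = 0.888909
Ratio = 0.217413 / 0.888909 = 0.244584

0.2446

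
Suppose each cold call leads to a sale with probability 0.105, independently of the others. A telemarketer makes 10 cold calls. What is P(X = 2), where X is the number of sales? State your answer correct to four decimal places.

0.2043

X ~ Binomial(n=10, p=0.105).
P(X=2) = C(10,2) · p^2 · (1−p)^8
= 45 · 0.011025 · 0.4117 = 0.204256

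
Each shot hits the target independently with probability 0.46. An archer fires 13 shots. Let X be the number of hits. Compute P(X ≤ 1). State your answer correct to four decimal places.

X ~ Binomial(13, 0.46); P(X ≤ 1) = Σ C(13,k) p^k (1−p)^(13−k) over k:
  k=0: C(13,0)·0.46^0·0.54^13 = 0.000332
  k=1: C(13,1)·0.46^1·0.54^12 = 0.003676
Total = 0.004008

0.0040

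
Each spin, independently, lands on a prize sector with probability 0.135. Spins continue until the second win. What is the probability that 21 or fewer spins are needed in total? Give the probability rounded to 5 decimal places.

Finishing within 21 spins ⇔ at least 2 successes in the first 21. With X ~ Binomial(21, 0.135), P(Y ≤ 21) = 1 − P(X ≤ 1).
  k=0: C(21,0)·0.135^0·0.865^21 = 0.0475706
  k=1: C(21,1)·0.135^1·0.865^20 = 0.1559104
1 − 0.2034810 = 0.7965190

0.79652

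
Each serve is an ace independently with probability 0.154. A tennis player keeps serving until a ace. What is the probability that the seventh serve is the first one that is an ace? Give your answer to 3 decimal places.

0.056

Geometric (trials to first success), p = 0.154.
P(Y = 7) = (1−p)^6 · p = 0.36663 · 0.154 = 0.05646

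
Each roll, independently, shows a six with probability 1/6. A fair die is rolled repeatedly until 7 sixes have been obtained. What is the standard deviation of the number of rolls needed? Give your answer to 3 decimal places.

14.491

Y = total rolls until the seventh success; negative binomial with r=7, p=0.166667.
SD(Y) = √[r(1−p)/p²] = √(210.00000) = 14.49138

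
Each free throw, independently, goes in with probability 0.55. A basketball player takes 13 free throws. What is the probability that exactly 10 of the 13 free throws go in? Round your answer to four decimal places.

0.0660

X ~ Binomial(n=13, p=0.55).
P(X=10) = C(13,10) · p^10 · (1−p)^3
= 286 · 0.002533 · 0.091125 = 0.066013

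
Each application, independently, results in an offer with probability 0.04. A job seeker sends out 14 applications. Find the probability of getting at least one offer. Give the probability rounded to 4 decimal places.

0.4353

P(at least one) = 1 − P(none) = 1 − (1 − 0.04)^14
= 1 − 0.564673 = 0.435327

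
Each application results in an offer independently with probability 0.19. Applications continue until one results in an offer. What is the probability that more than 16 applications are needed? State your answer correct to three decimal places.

0.034

Y = number of applications to the first success; geometric, p = 0.19.
P(Y > 16) = P(first 16 all fail) = (1−p)^16 = 0.03434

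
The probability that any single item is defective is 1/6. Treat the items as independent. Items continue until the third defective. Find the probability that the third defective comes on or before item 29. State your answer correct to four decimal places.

0.8835

Finishing within 29 items ⇔ at least 3 successes in the first 29. With X ~ Binomial(29, 0.166667), P(Y ≤ 29) = 1 − P(X ≤ 2).
  k=0: C(29,0)·0.166667^0·0.833333^29 = 0.005055
  k=1: C(29,1)·0.166667^1·0.833333^28 = 0.029321
  k=2: C(29,2)·0.166667^2·0.833333^27 = 0.082097
1 − 0.116473 = 0.883527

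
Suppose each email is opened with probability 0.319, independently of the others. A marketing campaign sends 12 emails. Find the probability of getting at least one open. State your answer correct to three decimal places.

P(at least one) = 1 − P(none) = 1 − (1 − 0.319)^12
= 1 − 0.00995 = 0.99005

0.990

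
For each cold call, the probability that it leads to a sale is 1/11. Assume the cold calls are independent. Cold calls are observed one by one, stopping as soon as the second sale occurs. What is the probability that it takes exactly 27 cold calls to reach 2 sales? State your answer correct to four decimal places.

Y = trial on which the second success occurs; negative binomial, r=2, p=0.090909.
P(Y=27) = C(26,1) · p^2 · (1−p)^25
= 26 · 0.0082645 · 0.092296 = 0.019832

0.0198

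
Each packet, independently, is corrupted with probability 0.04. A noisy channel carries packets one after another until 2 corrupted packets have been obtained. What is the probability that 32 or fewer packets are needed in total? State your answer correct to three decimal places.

Finishing within 32 packets ⇔ at least 2 successes in the first 32. With X ~ Binomial(32, 0.04), P(Y ≤ 32) = 1 − P(X ≤ 1).
  k=0: C(32,0)·0.04^0·0.96^32 = 0.27082
  k=1: C(32,1)·0.04^1·0.96^31 = 0.36109
1 − 0.63191 = 0.36809

0.368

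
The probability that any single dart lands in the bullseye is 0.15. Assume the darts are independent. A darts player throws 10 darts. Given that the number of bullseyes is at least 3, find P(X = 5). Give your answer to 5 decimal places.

X ~ Binomial(10, 0.15). Want P(X=5 | X≥3) = P(X=5) / P(X≥3).
P(X=5) = C(10,5)·0.15^5·0.85^5 = 0.0084909
P(X≥3) = 1 − 0.1968744 − 0.3474254 − 0.2758967 = 0.1798035
Ratio = 0.0084909 / 0.1798035 = 0.0472230

0.04722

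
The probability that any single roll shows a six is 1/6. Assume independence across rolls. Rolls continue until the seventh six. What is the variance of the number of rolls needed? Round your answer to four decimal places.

210.0000

Y = total rolls until the seventh success; negative binomial with r=7, p=0.166667.
Var(Y) = r(1−p)/p² = 7·0.833333 / 0.166667² = 210.000000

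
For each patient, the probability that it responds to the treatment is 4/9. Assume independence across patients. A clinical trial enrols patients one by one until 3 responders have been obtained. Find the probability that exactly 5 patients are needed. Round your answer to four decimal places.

Y = trial on which the third success occurs; negative binomial, r=3, p=0.444444.
P(Y=5) = C(4,2) · p^3 · (1−p)^2
= 6 · 0.087791 · 0.30864 = 0.162577

0.1626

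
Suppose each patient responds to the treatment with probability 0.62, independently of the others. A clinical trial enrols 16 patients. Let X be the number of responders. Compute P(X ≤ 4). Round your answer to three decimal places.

0.003

X ~ Binomial(16, 0.62); P(X ≤ 4) = Σ C(16,k) p^k (1−p)^(16−k) over k:
  k=0: C(16,0)·0.62^0·0.38^16 = 0.00000
  k=1: C(16,1)·0.62^1·0.38^15 = 0.00000
  k=2: C(16,2)·0.62^2·0.38^14 = 0.00006
  k=3: C(16,3)·0.62^3·0.38^13 = 0.00046
  k=4: C(16,4)·0.62^4·0.38^12 = 0.00244
Total = 0.00296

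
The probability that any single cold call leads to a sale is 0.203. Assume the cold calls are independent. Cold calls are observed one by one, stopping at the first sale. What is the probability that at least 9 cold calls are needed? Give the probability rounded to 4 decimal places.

Y = number of cold calls to the first success; geometric, p = 0.203.
P(Y > 8) = P(first 8 all fail) = (1−p)^8 = 0.162805

0.1628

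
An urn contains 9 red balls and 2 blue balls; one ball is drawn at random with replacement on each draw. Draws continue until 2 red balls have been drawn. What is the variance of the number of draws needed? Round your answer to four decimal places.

Y = total draws until the second success; negative binomial with r=2, p=0.818182.
Var(Y) = r(1−p)/p² = 2·0.181818 / 0.818182² = 0.543210

0.5432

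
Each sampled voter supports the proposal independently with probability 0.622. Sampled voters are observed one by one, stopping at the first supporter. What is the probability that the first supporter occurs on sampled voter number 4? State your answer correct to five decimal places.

0.03359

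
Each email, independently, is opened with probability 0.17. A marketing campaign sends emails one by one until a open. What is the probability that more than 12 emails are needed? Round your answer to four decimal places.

Y = number of emails to the first success; geometric, p = 0.17.
P(Y > 12) = P(first 12 all fail) = (1−p)^12 = 0.106890

0.1069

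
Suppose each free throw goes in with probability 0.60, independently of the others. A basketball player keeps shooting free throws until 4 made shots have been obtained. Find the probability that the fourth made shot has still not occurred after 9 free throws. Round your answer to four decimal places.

0.0994

Needing more than 9 free throws ⇔ fewer than 4 successes in the first 9. With X ~ Binomial(9, 0.60), P(Y > 9) = P(X ≤ 3).
  k=0: C(9,0)·0.60^0·0.40^9 = 0.000262
  k=1: C(9,1)·0.60^1·0.40^8 = 0.003539
  k=2: C(9,2)·0.60^2·0.40^7 = 0.021234
  k=3: C(9,3)·0.60^3·0.40^6 = 0.074318
P(X ≤ 3) = 0.099353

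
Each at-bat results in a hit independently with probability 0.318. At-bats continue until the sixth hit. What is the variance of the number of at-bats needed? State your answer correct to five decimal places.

40.46517

Y = total at-bats until the sixth success; negative binomial with r=6, p=0.318.
Var(Y) = r(1−p)/p² = 6·0.682 / 0.318² = 40.4651715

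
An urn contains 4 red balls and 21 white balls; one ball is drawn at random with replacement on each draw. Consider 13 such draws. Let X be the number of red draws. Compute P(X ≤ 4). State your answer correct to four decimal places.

X ~ Binomial(13, 0.16); P(X ≤ 4) = Σ C(13,k) p^k (1−p)^(13−k) over k:
  k=0: C(13,0)·0.16^0·0.84^13 = 0.103665
  k=1: C(13,1)·0.16^1·0.84^12 = 0.256693
  k=2: C(13,2)·0.16^2·0.84^11 = 0.293364
  k=3: C(13,3)·0.16^3·0.84^10 = 0.204889
  k=4: C(13,4)·0.16^4·0.84^9 = 0.097566
Total = 0.956177

0.9562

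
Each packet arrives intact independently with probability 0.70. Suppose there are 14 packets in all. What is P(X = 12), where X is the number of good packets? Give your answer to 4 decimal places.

0.1134

X ~ Binomial(n=14, p=0.70).
P(X=12) = C(14,12) · p^12 · (1−p)^2
= 91 · 0.013841 · 0.09 = 0.113360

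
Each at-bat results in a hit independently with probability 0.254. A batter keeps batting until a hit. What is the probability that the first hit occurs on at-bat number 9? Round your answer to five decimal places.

0.02436

Geometric (trials to first success), p = 0.254.
P(Y = 9) = (1−p)^8 · p = 0.09592 · 0.254 = 0.0243638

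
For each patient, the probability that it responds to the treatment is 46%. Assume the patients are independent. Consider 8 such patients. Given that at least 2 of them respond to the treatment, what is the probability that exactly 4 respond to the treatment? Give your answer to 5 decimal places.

X ~ Binomial(8, 0.46). Want P(X=4 | X≥2) = P(X=4) / P(X≥2).
P(X=4) = C(8,4)·0.46^4·0.54^4 = 0.2665044
P(X≥2) = 1 − 0.0072302 − 0.0492724 = 0.9434974
Ratio = 0.2665044 / 0.9434974 = 0.2824644

0.28246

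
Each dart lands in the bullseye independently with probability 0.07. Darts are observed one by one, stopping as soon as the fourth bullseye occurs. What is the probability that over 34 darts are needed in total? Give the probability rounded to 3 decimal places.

Needing more than 34 darts ⇔ fewer than 4 successes in the first 34. With X ~ Binomial(34, 0.07), P(Y > 34) = P(X ≤ 3).
  k=0: C(34,0)·0.07^0·0.93^34 = 0.08480
  k=1: C(34,1)·0.07^1·0.93^33 = 0.21703
  k=2: C(34,2)·0.07^2·0.93^32 = 0.26953
  k=3: C(34,3)·0.07^3·0.93^31 = 0.21640
P(X ≤ 3) = 0.78777

0.788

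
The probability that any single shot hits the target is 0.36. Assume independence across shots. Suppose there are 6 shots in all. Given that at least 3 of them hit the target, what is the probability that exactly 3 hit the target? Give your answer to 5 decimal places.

X ~ Binomial(6, 0.36). Want P(X=3 | X≥3) = P(X=3) / P(X≥3).
P(X=3) = C(6,3)·0.36^3·0.64^3 = 0.2446118
P(X≥3) = 1 − 0.0687195 − 0.2319282 − 0.3261491 = 0.3732032
Ratio = 0.2446118 / 0.3732032 = 0.6554387

0.65544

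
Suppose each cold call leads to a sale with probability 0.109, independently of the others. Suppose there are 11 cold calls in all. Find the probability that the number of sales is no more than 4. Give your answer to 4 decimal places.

0.9960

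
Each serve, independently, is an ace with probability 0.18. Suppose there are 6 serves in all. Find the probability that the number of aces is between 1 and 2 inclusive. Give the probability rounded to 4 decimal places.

X ~ Binomial(6, 0.18); P(1 ≤ X ≤ 2) = Σ C(6,k) p^k (1−p)^(6−k) over k:
  k=1: C(6,1)·0.18^1·0.82^5 = 0.400399
  k=2: C(6,2)·0.18^2·0.82^4 = 0.219731
Total = 0.620130

0.6201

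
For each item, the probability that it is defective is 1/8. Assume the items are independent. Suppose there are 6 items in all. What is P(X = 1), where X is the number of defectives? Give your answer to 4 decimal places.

X ~ Binomial(n=6, p=0.125).
P(X=1) = C(6,1) · p^1 · (1−p)^5
= 6 · 0.125 · 0.51291 = 0.384682

0.3847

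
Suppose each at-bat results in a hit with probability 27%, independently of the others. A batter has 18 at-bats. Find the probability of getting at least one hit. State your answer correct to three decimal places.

0.997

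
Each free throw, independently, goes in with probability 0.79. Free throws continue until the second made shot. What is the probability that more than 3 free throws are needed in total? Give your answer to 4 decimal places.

0.1138

Needing more than 3 free throws ⇔ fewer than 2 successes in the first 3. With X ~ Binomial(3, 0.79), P(Y > 3) = P(X ≤ 1).
  k=0: C(3,0)·0.79^0·0.21^3 = 0.009261
  k=1: C(3,1)·0.79^1·0.21^2 = 0.104517
P(X ≤ 1) = 0.113778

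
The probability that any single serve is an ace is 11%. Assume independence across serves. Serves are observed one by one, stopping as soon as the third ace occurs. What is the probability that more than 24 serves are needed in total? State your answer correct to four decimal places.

Needing more than 24 serves ⇔ fewer than 3 successes in the first 24. With X ~ Binomial(24, 0.11), P(Y > 24) = P(X ≤ 2).
  k=0: C(24,0)·0.11^0·0.89^24 = 0.061004
  k=1: C(24,1)·0.11^1·0.89^23 = 0.180956
  k=2: C(24,2)·0.11^2·0.89^22 = 0.257202
P(X ≤ 2) = 0.499163

0.4992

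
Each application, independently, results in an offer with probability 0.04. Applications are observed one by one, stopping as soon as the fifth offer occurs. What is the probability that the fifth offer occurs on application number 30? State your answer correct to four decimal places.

0.0009

Y = trial on which the fifth success occurs; negative binomial, r=5, p=0.04.
P(Y=30) = C(29,4) · p^5 · (1−p)^25
= 23751 · 1.024e-07 · 0.3604 = 0.000877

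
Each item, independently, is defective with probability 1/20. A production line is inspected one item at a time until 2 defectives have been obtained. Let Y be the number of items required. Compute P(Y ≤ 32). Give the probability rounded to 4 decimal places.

0.4800

Finishing within 32 items ⇔ at least 2 successes in the first 32. With X ~ Binomial(32, 0.05), P(Y ≤ 32) = 1 − P(X ≤ 1).
  k=0: C(32,0)·0.05^0·0.95^32 = 0.193711
  k=1: C(32,1)·0.05^1·0.95^31 = 0.326251
1 − 0.519962 = 0.480038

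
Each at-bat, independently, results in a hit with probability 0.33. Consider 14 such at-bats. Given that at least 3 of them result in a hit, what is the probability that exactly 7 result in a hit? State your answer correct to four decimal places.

0.0996

X ~ Binomial(14, 0.33). Want P(X=7 | X≥3) = P(X=7) / P(X≥3).
P(X=7) = C(14,7)·0.33^7·0.67^7 = 0.088648
P(X≥3) = 1 − 0.003673 − 0.025329 − 0.081090 = 0.889908
Ratio = 0.088648 / 0.889908 = 0.099615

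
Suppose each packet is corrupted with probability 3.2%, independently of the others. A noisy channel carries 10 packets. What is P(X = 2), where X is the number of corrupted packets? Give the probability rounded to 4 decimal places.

0.0355

X ~ Binomial(n=10, p=0.032).
P(X=2) = C(10,2) · p^2 · (1−p)^8
= 45 · 0.001024 · 0.77091 = 0.035523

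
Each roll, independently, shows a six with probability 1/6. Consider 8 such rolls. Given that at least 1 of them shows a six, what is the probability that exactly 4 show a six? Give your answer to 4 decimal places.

0.0339

X ~ Binomial(8, 0.166667). Want P(X=4 | X≥1) = P(X=4) / P(X≥1).
P(X=4) = C(8,4)·0.166667^4·0.833333^4 = 0.026048
P(X≥1) = 1 − 0.232568 = 0.767432
Ratio = 0.026048 / 0.767432 = 0.033941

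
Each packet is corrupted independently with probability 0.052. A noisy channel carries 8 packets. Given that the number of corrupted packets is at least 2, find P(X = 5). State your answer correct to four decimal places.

0.0003

X ~ Binomial(8, 0.052). Want P(X=5 | X≥2) = P(X=5) / P(X≥2).
P(X=5) = C(8,5)·0.052^5·0.948^3 = 0.000018
P(X≥2) = 1 − 0.652329 − 0.286254 = 0.061417
Ratio = 0.000018 / 0.061417 = 0.000295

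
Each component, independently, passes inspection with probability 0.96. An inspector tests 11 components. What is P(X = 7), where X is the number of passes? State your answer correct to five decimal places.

0.00063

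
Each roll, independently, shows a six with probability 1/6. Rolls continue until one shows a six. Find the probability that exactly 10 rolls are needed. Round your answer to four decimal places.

Geometric (trials to first success), p = 0.166667.
P(Y = 10) = (1−p)^9 · p = 0.19381 · 0.166667 = 0.032301

0.0323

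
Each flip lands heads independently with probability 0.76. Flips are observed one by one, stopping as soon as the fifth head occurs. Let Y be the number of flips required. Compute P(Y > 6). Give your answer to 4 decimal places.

0.4422

Needing more than 6 flips ⇔ fewer than 5 successes in the first 6. With X ~ Binomial(6, 0.76), P(Y > 6) = P(X ≤ 4).
  k=0: C(6,0)·0.76^0·0.24^6 = 0.000191
  k=1: C(6,1)·0.76^1·0.24^5 = 0.003631
  k=2: C(6,2)·0.76^2·0.24^4 = 0.028745
  k=3: C(6,3)·0.76^3·0.24^3 = 0.121368
  k=4: C(6,4)·0.76^4·0.24^2 = 0.288249
P(X ≤ 4) = 0.442184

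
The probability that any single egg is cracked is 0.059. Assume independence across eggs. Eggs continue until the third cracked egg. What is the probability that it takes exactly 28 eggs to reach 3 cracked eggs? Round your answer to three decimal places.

Y = trial on which the third success occurs; negative binomial, r=3, p=0.059.
P(Y=28) = C(27,2) · p^3 · (1−p)^25
= 351 · 0.00020538 · 0.21865 = 0.01576

0.016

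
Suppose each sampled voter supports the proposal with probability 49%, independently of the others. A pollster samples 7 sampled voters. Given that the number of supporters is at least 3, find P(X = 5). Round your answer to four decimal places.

0.2039

X ~ Binomial(7, 0.49). Want P(X=5 | X≥3) = P(X=5) / P(X≥3).
P(X=5) = C(7,5)·0.49^5·0.51^2 = 0.154291
P(X≥3) = 1 − 0.008974 − 0.060355 − 0.173965 = 0.756705
Ratio = 0.154291 / 0.756705 = 0.203898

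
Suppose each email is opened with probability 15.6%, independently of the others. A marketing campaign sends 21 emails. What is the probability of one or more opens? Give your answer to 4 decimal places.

P(at least one) = 1 − P(none) = 1 − (1 − 0.156)^21
= 1 − 0.028392 = 0.971608

0.9716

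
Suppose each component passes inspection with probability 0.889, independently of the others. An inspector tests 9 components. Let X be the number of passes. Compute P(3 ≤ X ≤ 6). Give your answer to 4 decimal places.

X ~ Binomial(9, 0.889); P(3 ≤ X ≤ 6) = Σ C(9,k) p^k (1−p)^(9−k) over k:
  k=3: C(9,3)·0.889^3·0.111^6 = 0.000110
  k=4: C(9,4)·0.889^4·0.111^5 = 0.001326
  k=5: C(9,5)·0.889^5·0.111^4 = 0.010621
  k=6: C(9,6)·0.889^6·0.111^3 = 0.056710
Total = 0.068768

0.0688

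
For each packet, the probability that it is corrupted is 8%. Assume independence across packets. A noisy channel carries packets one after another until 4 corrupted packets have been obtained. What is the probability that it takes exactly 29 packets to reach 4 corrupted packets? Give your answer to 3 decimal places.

Y = trial on which the fourth success occurs; negative binomial, r=4, p=0.08.
P(Y=29) = C(28,3) · p^4 · (1−p)^25
= 3276 · 4.096e-05 · 0.12436 = 0.01669

0.017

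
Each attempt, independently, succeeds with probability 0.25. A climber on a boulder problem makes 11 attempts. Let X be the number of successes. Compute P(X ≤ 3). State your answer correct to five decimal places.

0.71330

X ~ Binomial(11, 0.25); P(X ≤ 3) = Σ C(11,k) p^k (1−p)^(11−k) over k:
  k=0: C(11,0)·0.25^0·0.75^11 = 0.0422351
  k=1: C(11,1)·0.25^1·0.75^10 = 0.1548622
  k=2: C(11,2)·0.25^2·0.75^9 = 0.2581036
  k=3: C(11,3)·0.25^3·0.75^8 = 0.2581036
Total = 0.7133045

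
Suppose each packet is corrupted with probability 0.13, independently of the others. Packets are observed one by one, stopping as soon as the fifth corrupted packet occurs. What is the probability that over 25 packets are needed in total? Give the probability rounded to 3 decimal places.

Needing more than 25 packets ⇔ fewer than 5 successes in the first 25. With X ~ Binomial(25, 0.13), P(Y > 25) = P(X ≤ 4).
  k=0: C(25,0)·0.13^0·0.87^25 = 0.03076
  k=1: C(25,1)·0.13^1·0.87^24 = 0.11491
  k=2: C(25,2)·0.13^2·0.87^23 = 0.20604
  k=3: C(25,3)·0.13^3·0.87^22 = 0.23604
  k=4: C(25,4)·0.13^4·0.87^21 = 0.19399
P(X ≤ 4) = 0.78173

0.782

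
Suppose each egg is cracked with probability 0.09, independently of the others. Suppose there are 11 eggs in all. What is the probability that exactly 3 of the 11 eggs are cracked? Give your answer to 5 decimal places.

0.05656

X ~ Binomial(n=11, p=0.09).
P(X=3) = C(11,3) · p^3 · (1−p)^8
= 165 · 0.000729 · 0.47025 = 0.0565643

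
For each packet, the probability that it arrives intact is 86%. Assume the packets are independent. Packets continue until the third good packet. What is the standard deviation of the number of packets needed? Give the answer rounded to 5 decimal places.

Y = total packets until the third success; negative binomial with r=3, p=0.86.
SD(Y) = √[r(1−p)/p²] = √(0.5678745) = 0.7535745

0.75357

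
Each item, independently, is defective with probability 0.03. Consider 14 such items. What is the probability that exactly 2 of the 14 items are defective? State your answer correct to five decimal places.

0.05683

X ~ Binomial(n=14, p=0.03).
P(X=2) = C(14,2) · p^2 · (1−p)^12
= 91 · 0.0009 · 0.69384 = 0.0568257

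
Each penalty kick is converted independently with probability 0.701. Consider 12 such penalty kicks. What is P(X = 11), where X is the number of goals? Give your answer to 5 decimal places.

0.07207

X ~ Binomial(n=12, p=0.701).
P(X=11) = C(12,11) · p^11 · (1−p)^1
= 12 · 0.020086 · 0.299 = 0.0720694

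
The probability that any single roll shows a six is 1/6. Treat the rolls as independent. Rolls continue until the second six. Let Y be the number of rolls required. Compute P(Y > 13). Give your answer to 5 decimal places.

Needing more than 13 rolls ⇔ fewer than 2 successes in the first 13. With X ~ Binomial(13, 0.166667), P(Y > 13) = P(X ≤ 1).
  k=0: C(13,0)·0.166667^0·0.833333^13 = 0.0934639
  k=1: C(13,1)·0.166667^1·0.833333^12 = 0.2430061
P(X ≤ 1) = 0.3364700

0.33647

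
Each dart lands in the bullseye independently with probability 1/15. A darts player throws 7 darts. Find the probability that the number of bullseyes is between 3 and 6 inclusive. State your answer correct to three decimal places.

0.008

X ~ Binomial(7, 0.066667); P(3 ≤ X ≤ 6) = Σ C(7,k) p^k (1−p)^(7−k) over k:
  k=3: C(7,3)·0.066667^3·0.933333^4 = 0.00787
  k=4: C(7,4)·0.066667^4·0.933333^3 = 0.00056
  k=5: C(7,5)·0.066667^5·0.933333^2 = 0.00002
  k=6: C(7,6)·0.066667^6·0.933333^1 = 0.00000
Total = 0.00846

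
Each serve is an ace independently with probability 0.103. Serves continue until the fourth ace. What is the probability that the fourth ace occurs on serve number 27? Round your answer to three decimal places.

0.024

Y = trial on which the fourth success occurs; negative binomial, r=4, p=0.103.
P(Y=27) = C(26,3) · p^4 · (1−p)^23
= 2600 · 0.00011255 · 0.082078 = 0.02402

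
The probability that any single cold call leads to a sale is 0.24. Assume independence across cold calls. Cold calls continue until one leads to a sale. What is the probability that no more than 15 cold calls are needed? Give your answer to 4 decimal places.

0.9837

Y = number of cold calls to the first success; geometric, p = 0.24.
P(Y ≤ 15) = 1 − (1−p)^15 = 1 − 0.016301 = 0.983699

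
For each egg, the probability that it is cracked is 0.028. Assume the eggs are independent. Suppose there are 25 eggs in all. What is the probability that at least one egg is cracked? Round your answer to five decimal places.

0.50835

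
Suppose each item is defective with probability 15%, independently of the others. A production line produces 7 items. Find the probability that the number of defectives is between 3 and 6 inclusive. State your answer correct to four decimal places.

0.0738

X ~ Binomial(7, 0.15); P(3 ≤ X ≤ 6) = Σ C(7,k) p^k (1−p)^(7−k) over k:
  k=3: C(7,3)·0.15^3·0.85^4 = 0.061662
  k=4: C(7,4)·0.15^4·0.85^3 = 0.010882
  k=5: C(7,5)·0.15^5·0.85^2 = 0.001152
  k=6: C(7,6)·0.15^6·0.85^1 = 0.000068
Total = 0.073763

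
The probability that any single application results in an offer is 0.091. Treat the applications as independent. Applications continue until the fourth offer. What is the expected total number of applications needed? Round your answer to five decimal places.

Y = total applications until the fourth success; negative binomial with r=4, p=0.091.
E[Y] = r / p = 4 / 0.091 = 43.9560440

43.95604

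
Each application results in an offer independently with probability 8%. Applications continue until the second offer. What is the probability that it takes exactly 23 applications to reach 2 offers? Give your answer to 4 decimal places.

0.0244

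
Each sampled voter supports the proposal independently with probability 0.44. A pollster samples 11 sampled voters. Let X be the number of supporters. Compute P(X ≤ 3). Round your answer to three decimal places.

0.210

X ~ Binomial(11, 0.44); P(X ≤ 3) = Σ C(11,k) p^k (1−p)^(11−k) over k:
  k=0: C(11,0)·0.44^0·0.56^11 = 0.00170
  k=1: C(11,1)·0.44^1·0.56^10 = 0.01468
  k=2: C(11,2)·0.44^2·0.56^9 = 0.05767
  k=3: C(11,3)·0.44^3·0.56^8 = 0.13594
Total = 0.20999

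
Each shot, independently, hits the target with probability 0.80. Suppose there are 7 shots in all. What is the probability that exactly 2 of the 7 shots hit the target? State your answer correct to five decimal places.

0.00430

X ~ Binomial(n=7, p=0.80).
P(X=2) = C(7,2) · p^2 · (1−p)^5
= 21 · 0.64 · 0.00032 = 0.0043008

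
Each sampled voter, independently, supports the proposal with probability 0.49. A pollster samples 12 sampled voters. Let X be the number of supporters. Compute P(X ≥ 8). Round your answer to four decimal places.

X ~ Binomial(12, 0.49); P(X ≥ 8) = Σ C(12,k) p^k (1−p)^(12−k) over k:
  k=8: C(12,8)·0.49^8·0.51^4 = 0.111290
  k=9: C(12,9)·0.49^9·0.51^3 = 0.047522
  k=10: C(12,10)·0.49^10·0.51^2 = 0.013698
  k=11: C(12,11)·0.49^11·0.51^1 = 0.002393
  k=12: C(12,12)·0.49^12·0.51^0 = 0.000192
Total = 0.175094

0.1751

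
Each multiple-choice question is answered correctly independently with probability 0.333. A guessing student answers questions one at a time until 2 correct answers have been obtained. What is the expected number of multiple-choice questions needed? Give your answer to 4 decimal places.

Y = total multiple-choice questions until the second success; negative binomial with r=2, p=0.333.
E[Y] = r / p = 2 / 0.333 = 6.006006

6.0060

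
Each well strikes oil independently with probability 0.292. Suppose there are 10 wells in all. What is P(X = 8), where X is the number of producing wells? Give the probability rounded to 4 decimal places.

0.0012

X ~ Binomial(n=10, p=0.292).
P(X=8) = C(10,8) · p^8 · (1−p)^2
= 45 · 5.2852e-05 · 0.50126 = 0.001192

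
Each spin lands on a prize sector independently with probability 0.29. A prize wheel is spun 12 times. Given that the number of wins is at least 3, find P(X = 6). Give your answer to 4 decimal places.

0.0975

X ~ Binomial(12, 0.29). Want P(X=6 | X≥3) = P(X=6) / P(X≥3).
P(X=6) = C(12,6)·0.29^6·0.71^6 = 0.070406
P(X≥3) = 1 − 0.016410 − 0.080431 − 0.180686 = 0.722474
Ratio = 0.070406 / 0.722474 = 0.097451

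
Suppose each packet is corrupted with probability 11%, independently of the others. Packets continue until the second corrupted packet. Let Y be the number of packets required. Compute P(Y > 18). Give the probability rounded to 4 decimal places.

Needing more than 18 packets ⇔ fewer than 2 successes in the first 18. With X ~ Binomial(18, 0.11), P(Y > 18) = P(X ≤ 1).
  k=0: C(18,0)·0.11^0·0.89^18 = 0.122750
  k=1: C(18,1)·0.11^1·0.89^17 = 0.273083
P(X ≤ 1) = 0.395833

0.3958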